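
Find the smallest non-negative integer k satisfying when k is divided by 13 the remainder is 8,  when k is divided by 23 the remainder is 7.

99

From k ≡ 8 (mod 13) write k = 8 + 13t. Substituting into k ≡ 7 (mod 23) gives 13t ≡ 22 (mod 23), and since 13⁻¹ ≡ 16 (mod 23), t ≡ 7. Hence k ≡ 8 + 13·7 = 99 (mod 299).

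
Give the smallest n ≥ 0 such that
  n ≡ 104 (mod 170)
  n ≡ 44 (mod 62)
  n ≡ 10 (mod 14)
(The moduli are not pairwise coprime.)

gcd(170, 62) = 2 and 2 | (44 − 104), so the pair is consistent; merging gives n ≡ 4694 (mod 5270), where 5270 = lcm(170, 62).
gcd(5270, 14) = 2 and 2 | (10 − 4694), so the pair is consistent; merging gives n ≡ 9964 (mod 36890), where 36890 = lcm(5270, 14).
The solution is unique modulo lcm(170, 62, 14) = 36890.

9964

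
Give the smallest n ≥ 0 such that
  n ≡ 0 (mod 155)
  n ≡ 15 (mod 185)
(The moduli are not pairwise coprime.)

gcd(155, 185) = 5 and 5 | (15 − 0), so the pair is consistent; merging gives n ≡ 2790 (mod 5735), where 5735 = lcm(155, 185).
The solution is unique modulo lcm(155, 185) = 5735.

2790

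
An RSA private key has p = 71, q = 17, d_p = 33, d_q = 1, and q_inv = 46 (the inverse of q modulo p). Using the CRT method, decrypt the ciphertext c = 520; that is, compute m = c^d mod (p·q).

m₁ = c^(d_p) mod p: c ≡ 23 (mod 71), and 23^33 mod 71 = 51.
m₂ = c^(d_q) mod q: c ≡ 10 (mod 17), and 10^1 mod 17 = 10.
h = q_inv·(m₁ − m₂) mod p = 46·(51 − 10) mod 71 = 40.
m = m₂ + h·q = 10 + 40·17 = 690.

690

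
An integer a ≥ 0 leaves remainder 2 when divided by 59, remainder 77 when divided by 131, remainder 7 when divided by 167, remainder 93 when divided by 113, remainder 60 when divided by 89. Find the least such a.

The moduli are pairwise coprime; N = 59·131·167·113·89 = 12981002351.
N/59 = 220016989; 220016989 ≡ 30 (mod 59); 30·2 ≡ 1, so inverse 2.
N/131 = 99091621; 99091621 ≡ 77 (mod 131); 77·114 ≡ 1, so inverse 114.
N/167 = 77730553; 77730553 ≡ 69 (mod 167); 69·46 ≡ 1, so inverse 46.
N/113 = 114876127; 114876127 ≡ 101 (mod 113); 101·47 ≡ 1, so inverse 47.
N/89 = 145853959; 145853959 ≡ 47 (mod 89); 47·36 ≡ 1, so inverse 36.
a ≡ 2·220016989·2 + 77·99091621·114 + 7·77730553·46 + 93·114876127·47 + 60·145853959·36 = 1712903657717.
1712903657717 mod 12981002351 = 12392349736.

12392349736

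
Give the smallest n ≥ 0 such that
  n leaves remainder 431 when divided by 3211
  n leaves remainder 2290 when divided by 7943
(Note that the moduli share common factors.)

gcd(3211, 7943) = 169 and 169 | (2290 − 431), so the pair is consistent; merging gives n ≡ 26119 (mod 150917), where 150917 = lcm(3211, 7943).
The solution is unique modulo lcm(3211, 7943) = 150917.

26119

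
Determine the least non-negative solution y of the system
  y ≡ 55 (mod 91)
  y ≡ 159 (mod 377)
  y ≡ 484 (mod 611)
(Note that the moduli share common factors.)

34089

Combine the congruences pairwise.
gcd(91, 377) = 13 and 13 | (159 − 55), so the pair is consistent; merging gives y ≡ 2421 (mod 2639), where 2639 = lcm(91, 377).
gcd(2639, 611) = 13 and 13 | (484 − 2421), so the pair is consistent; merging gives y ≡ 34089 (mod 124033), where 124033 = lcm(2639, 611).
The solution is unique modulo lcm(91, 377, 611) = 124033.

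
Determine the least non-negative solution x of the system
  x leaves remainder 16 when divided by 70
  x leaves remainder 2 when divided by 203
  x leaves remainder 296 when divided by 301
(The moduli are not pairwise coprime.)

60496

gcd(70, 203) = 7 and 7 | (2 − 16), so the pair is consistent; merging gives x ≡ 1626 (mod 2030), where 2030 = lcm(70, 203).
gcd(2030, 301) = 7 and 7 | (296 − 1626), so the pair is consistent; merging gives x ≡ 60496 (mod 87290), where 87290 = lcm(2030, 301).
The solution is unique modulo lcm(70, 203, 301) = 87290.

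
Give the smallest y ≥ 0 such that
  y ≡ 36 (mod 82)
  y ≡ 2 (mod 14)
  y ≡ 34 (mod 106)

gcd(82, 14) = 2 and 2 | (2 − 36), so the pair is consistent; merging gives y ≡ 282 (mod 574), where 574 = lcm(82, 14).
gcd(574, 106) = 2 and 2 | (34 − 282), so the pair is consistent; merging gives y ≡ 2578 (mod 30422), where 30422 = lcm(574, 106).
The solution is unique modulo lcm(82, 14, 106) = 30422.

2578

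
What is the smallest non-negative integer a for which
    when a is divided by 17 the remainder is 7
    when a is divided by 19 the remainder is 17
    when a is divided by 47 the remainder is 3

3152

From a ≡ 7 (mod 17) write a = 7 + 17t. Substituting into a ≡ 17 (mod 19) gives 17t ≡ 10 (mod 19), and since 17⁻¹ ≡ 9 (mod 19), t ≡ 14. Hence a ≡ 7 + 17·14 = 245 (mod 323).
From a ≡ 245 (mod 323) write a = 245 + 323t. Substituting into a ≡ 3 (mod 47) gives 323t ≡ 40 (mod 47), and since 41⁻¹ ≡ 39 (mod 47), t ≡ 9. Hence a ≡ 245 + 323·9 = 3152 (mod 15181).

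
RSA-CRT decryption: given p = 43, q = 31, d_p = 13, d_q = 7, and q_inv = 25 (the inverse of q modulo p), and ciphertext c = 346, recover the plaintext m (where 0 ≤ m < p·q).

1183

m₁ = c^(d_p) mod p: c ≡ 2 (mod 43), and 2^13 mod 43 = 22.
m₂ = c^(d_q) mod q: c ≡ 5 (mod 31), and 5^7 mod 31 = 5.
h = q_inv·(m₁ − m₂) mod p = 25·(22 − 5) mod 43 = 38.
m = m₂ + h·q = 5 + 38·31 = 1183.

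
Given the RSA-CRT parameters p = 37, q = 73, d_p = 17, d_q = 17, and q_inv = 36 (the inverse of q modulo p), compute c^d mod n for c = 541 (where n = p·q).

m₁ = c^(d_p) mod p: c ≡ 23 (mod 37), and 23^17 mod 37 = 8.
m₂ = c^(d_q) mod q: c ≡ 30 (mod 73), and 30^17 mod 73 = 21.
h = q_inv·(m₁ − m₂) mod p = 36·(8 − 21) mod 37 = 13.
m = m₂ + h·q = 21 + 13·73 = 970.

970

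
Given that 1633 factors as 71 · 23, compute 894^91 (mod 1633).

847

Mod 71: 894 ≡ 42; by Fermat, exponent reduces to 91 mod 70 = 21; 42^21 ≡ 66 (mod 71).
Mod 23: 894 ≡ 20; by Fermat, exponent reduces to 91 mod 22 = 3; 20^3 ≡ 19 (mod 23).
Combine by CRT: x ≡ 66 (mod 71), x ≡ 19 (mod 23) ⇒ x ≡ 847 (mod 1633).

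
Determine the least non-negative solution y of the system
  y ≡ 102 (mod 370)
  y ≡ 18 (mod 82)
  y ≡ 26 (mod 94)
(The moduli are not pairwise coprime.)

Combine the congruences pairwise.
gcd(370, 82) = 2 and 2 | (18 − 102), so the pair is consistent; merging gives y ≡ 14532 (mod 15170), where 15170 = lcm(370, 82).
gcd(15170, 94) = 2 and 2 | (26 − 14532), so the pair is consistent; merging gives y ≡ 120722 (mod 712990), where 712990 = lcm(15170, 94).
The solution is unique modulo lcm(370, 82, 94) = 712990.

120722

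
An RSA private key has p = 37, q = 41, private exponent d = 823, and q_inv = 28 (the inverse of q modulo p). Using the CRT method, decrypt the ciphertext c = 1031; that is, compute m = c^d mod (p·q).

235

d_p = d mod (p−1) = 823 mod 36 = 31; d_q = d mod (q−1) = 23.
m₁ = c^(d_p) mod p: c ≡ 32 (mod 37), and 32^31 mod 37 = 13.
m₂ = c^(d_q) mod q: c ≡ 6 (mod 41), and 6^23 mod 41 = 30.
h = q_inv·(m₁ − m₂) mod p = 28·(13 − 30) mod 37 = 5.
m = m₂ + h·q = 30 + 5·41 = 235.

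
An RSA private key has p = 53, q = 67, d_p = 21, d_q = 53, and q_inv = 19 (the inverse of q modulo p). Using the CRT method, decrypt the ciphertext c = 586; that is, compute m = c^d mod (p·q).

2691

m₁ = c^(d_p) mod p: c ≡ 3 (mod 53), and 3^21 mod 53 = 41.
m₂ = c^(d_q) mod q: c ≡ 50 (mod 67), and 50^53 mod 67 = 11.
h = q_inv·(m₁ − m₂) mod p = 19·(41 − 11) mod 53 = 40.
m = m₂ + h·q = 11 + 40·67 = 2691.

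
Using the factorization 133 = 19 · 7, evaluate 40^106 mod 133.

Mod 19: 40 ≡ 2; by Fermat, exponent reduces to 106 mod 18 = 16; 2^16 ≡ 5 (mod 19).
Mod 7: 40 ≡ 5; by Fermat, exponent reduces to 106 mod 6 = 4; 5^4 ≡ 2 (mod 7).
Combine by CRT: x ≡ 5 (mod 19), x ≡ 2 (mod 7) ⇒ x ≡ 100 (mod 133).

100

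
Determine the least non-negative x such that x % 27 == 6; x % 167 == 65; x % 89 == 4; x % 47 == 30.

2980347

Combine the congruences pairwise.
From x ≡ 6 (mod 27) write x = 6 + 27t. Substituting into x ≡ 65 (mod 167) gives 27t ≡ 59 (mod 167), and since 27⁻¹ ≡ 99 (mod 167), t ≡ 163. Hence x ≡ 6 + 27·163 = 4407 (mod 4509).
From x ≡ 4407 (mod 4509) write x = 4407 + 4509t. Substituting into x ≡ 4 (mod 89) gives 4509t ≡ 47 (mod 89), and since 59⁻¹ ≡ 86 (mod 89), t ≡ 37. Hence x ≡ 4407 + 4509·37 = 171240 (mod 401301).
From x ≡ 171240 (mod 401301) write x = 171240 + 401301t. Substituting into x ≡ 30 (mod 47) gives 401301t ≡ 11 (mod 47), and since 15⁻¹ ≡ 22 (mod 47), t ≡ 7. Hence x ≡ 171240 + 401301·7 = 2980347 (mod 18861147).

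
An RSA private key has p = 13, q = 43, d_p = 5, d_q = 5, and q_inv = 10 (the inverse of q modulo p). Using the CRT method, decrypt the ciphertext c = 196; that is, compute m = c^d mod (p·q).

443

m₁ = c^(d_p) mod p: c ≡ 1 (mod 13), and 1^5 mod 13 = 1.
m₂ = c^(d_q) mod q: c ≡ 24 (mod 43), and 24^5 mod 43 = 13.
h = q_inv·(m₁ − m₂) mod p = 10·(1 − 13) mod 13 = 10.
m = m₂ + h·q = 13 + 10·43 = 443.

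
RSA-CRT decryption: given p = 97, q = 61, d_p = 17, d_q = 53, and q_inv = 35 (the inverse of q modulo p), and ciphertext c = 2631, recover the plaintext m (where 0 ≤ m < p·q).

5832

m₁ = c^(d_p) mod p: c ≡ 12 (mod 97), and 12^17 mod 97 = 12.
m₂ = c^(d_q) mod q: c ≡ 8 (mod 61), and 8^53 mod 61 = 37.
h = q_inv·(m₁ − m₂) mod p = 35·(12 − 37) mod 97 = 95.
m = m₂ + h·q = 37 + 95·61 = 5832.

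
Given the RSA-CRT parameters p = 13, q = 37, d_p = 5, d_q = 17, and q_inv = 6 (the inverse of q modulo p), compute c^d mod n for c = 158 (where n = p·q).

m₁ = c^(d_p) mod p: c ≡ 2 (mod 13), and 2^5 mod 13 = 6.
m₂ = c^(d_q) mod q: c ≡ 10 (mod 37), and 10^17 mod 37 = 26.
h = q_inv·(m₁ − m₂) mod p = 6·(6 − 26) mod 13 = 10.
m = m₂ + h·q = 26 + 10·37 = 396.

396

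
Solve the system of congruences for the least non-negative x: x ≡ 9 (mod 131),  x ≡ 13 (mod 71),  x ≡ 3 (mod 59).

The moduli are pairwise coprime; N = 131·71·59 = 548759.
N/131 = 4189; 4189 ≡ 128 (mod 131); 128·87 ≡ 1, so inverse 87.
N/71 = 7729; 7729 ≡ 61 (mod 71); 61·7 ≡ 1, so inverse 7.
N/59 = 9301; 9301 ≡ 38 (mod 59); 38·14 ≡ 1, so inverse 14.
x ≡ 9·4189·87 + 13·7729·7 + 3·9301·14 = 4373968.
4373968 mod 548759 = 532655.

532655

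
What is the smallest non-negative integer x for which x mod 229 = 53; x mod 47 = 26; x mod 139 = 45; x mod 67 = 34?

Combine the congruences pairwise.
From x ≡ 53 (mod 229) write x = 53 + 229t. Substituting into x ≡ 26 (mod 47) gives 229t ≡ 20 (mod 47), and since 41⁻¹ ≡ 39 (mod 47), t ≡ 28. Hence x ≡ 53 + 229·28 = 6465 (mod 10763).
From x ≡ 6465 (mod 10763) write x = 6465 + 10763t. Substituting into x ≡ 45 (mod 139) gives 10763t ≡ 113 (mod 139), and since 60⁻¹ ≡ 95 (mod 139), t ≡ 32. Hence x ≡ 6465 + 10763·32 = 350881 (mod 1496057).
From x ≡ 350881 (mod 1496057) write x = 350881 + 1496057t. Substituting into x ≡ 34 (mod 67) gives 1496057t ≡ 32 (mod 67), and since 14⁻¹ ≡ 24 (mod 67), t ≡ 31. Hence x ≡ 350881 + 1496057·31 = 46728648 (mod 100235819).

46728648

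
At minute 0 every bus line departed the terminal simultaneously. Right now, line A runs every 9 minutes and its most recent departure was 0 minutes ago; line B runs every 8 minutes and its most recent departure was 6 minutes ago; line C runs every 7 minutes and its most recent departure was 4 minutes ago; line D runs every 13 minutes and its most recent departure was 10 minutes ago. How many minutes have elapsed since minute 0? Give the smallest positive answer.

From t ≡ 0 (mod 9) write t = 0 + 9s. Substituting into t ≡ 6 (mod 8) gives 9s ≡ 6 (mod 8), and since 1⁻¹ ≡ 1 (mod 8), s ≡ 6. Hence t ≡ 0 + 9·6 = 54 (mod 72).
From t ≡ 54 (mod 72) write t = 54 + 72s. Substituting into t ≡ 4 (mod 7) gives 72s ≡ 6 (mod 7), and since 2⁻¹ ≡ 4 (mod 7), s ≡ 3. Hence t ≡ 54 + 72·3 = 270 (mod 504).
From t ≡ 270 (mod 504) write t = 270 + 504s. Substituting into t ≡ 10 (mod 13) gives 504s ≡ 0 (mod 13), and since 10⁻¹ ≡ 4 (mod 13), s ≡ 0. Hence t ≡ 270 + 504·0 = 270 (mod 6552).

270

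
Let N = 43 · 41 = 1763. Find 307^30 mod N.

1721

Mod 43: 307 ≡ 6; 6^30 ≡ 1 (mod 43).
Mod 41: 307 ≡ 20; 20^30 ≡ 40 (mod 41).
Combine by CRT: x ≡ 1 (mod 43), x ≡ 40 (mod 41) ⇒ x ≡ 1721 (mod 1763).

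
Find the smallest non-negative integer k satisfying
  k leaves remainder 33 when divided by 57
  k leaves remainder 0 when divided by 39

gcd(57, 39) = 3 and 3 | (0 − 33), so the pair is consistent; merging gives k ≡ 546 (mod 741), where 741 = lcm(57, 39).
The solution is unique modulo lcm(57, 39) = 741.

546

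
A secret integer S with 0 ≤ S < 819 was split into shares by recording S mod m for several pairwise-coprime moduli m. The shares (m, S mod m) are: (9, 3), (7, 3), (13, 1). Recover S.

The moduli are pairwise coprime; N = 9·7·13 = 819.
N/9 = 91; 91 ≡ 1 (mod 9), inverse 1.
N/7 = 117; 117 ≡ 5 (mod 7); 5·3 ≡ 1, so inverse 3.
N/13 = 63; 63 ≡ 11 (mod 13); 11·6 ≡ 1, so inverse 6.
S ≡ 3·91·1 + 3·117·3 + 1·63·6 = 1704.
1704 mod 819 = 66.

66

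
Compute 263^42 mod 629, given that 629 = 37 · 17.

Mod 37: 263 ≡ 4; by Fermat, exponent reduces to 42 mod 36 = 6; 4^6 ≡ 26 (mod 37).
Mod 17: 263 ≡ 8; by Fermat, exponent reduces to 42 mod 16 = 10; 8^10 ≡ 13 (mod 17).
Combine by CRT: x ≡ 26 (mod 37), x ≡ 13 (mod 17) ⇒ x ≡ 285 (mod 629).

285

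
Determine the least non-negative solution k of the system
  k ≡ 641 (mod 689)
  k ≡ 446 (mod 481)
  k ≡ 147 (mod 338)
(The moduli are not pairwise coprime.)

gcd(689, 481) = 13 and 13 | (446 − 641), so the pair is consistent; merging gives k ≡ 4775 (mod 25493), where 25493 = lcm(689, 481).
gcd(25493, 338) = 13 and 13 | (147 − 4775), so the pair is consistent; merging gives k ≡ 565621 (mod 662818), where 662818 = lcm(25493, 338).
The solution is unique modulo lcm(689, 481, 338) = 662818.

565621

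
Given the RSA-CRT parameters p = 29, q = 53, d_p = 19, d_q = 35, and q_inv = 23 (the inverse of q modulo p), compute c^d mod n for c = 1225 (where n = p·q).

1495

m₁ = c^(d_p) mod p: c ≡ 7 (mod 29), and 7^19 mod 29 = 16.
m₂ = c^(d_q) mod q: c ≡ 6 (mod 53), and 6^35 mod 53 = 11.
h = q_inv·(m₁ − m₂) mod p = 23·(16 − 11) mod 29 = 28.
m = m₂ + h·q = 11 + 28·53 = 1495.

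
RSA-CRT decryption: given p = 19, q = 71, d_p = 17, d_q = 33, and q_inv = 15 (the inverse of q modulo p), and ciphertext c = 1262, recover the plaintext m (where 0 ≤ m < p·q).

m₁ = c^(d_p) mod p: c ≡ 8 (mod 19), and 8^17 mod 19 = 12.
m₂ = c^(d_q) mod q: c ≡ 55 (mod 71), and 55^33 mod 71 = 33.
h = q_inv·(m₁ − m₂) mod p = 15·(12 − 33) mod 19 = 8.
m = m₂ + h·q = 33 + 8·71 = 601.

601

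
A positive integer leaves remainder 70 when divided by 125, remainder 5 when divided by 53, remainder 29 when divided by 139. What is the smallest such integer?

The moduli are pairwise coprime; N = 125·53·139 = 920875.
N/125 = 7367; 7367 ≡ 117 (mod 125); 117·78 ≡ 1, so inverse 78.
N/53 = 17375; 17375 ≡ 44 (mod 53); 44·47 ≡ 1, so inverse 47.
N/139 = 6625; 6625 ≡ 92 (mod 139); 92·68 ≡ 1, so inverse 68.
x ≡ 70·7367·78 + 5·17375·47 + 29·6625·68 = 57371445.
57371445 mod 920875 = 277195.

277195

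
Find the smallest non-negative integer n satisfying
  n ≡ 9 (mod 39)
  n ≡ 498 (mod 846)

4728

gcd(39, 846) = 3 and 3 | (498 − 9), so the pair is consistent; merging gives n ≡ 4728 (mod 10998), where 10998 = lcm(39, 846).
The solution is unique modulo lcm(39, 846) = 10998.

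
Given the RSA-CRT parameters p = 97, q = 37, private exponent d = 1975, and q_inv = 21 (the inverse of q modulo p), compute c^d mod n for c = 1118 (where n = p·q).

d_p = d mod (p−1) = 1975 mod 96 = 55; d_q = d mod (q−1) = 31.
m₁ = c^(d_p) mod p: c ≡ 51 (mod 97), and 51^55 mod 97 = 30.
m₂ = c^(d_q) mod q: c ≡ 8 (mod 37), and 8^31 mod 37 = 29.
h = q_inv·(m₁ − m₂) mod p = 21·(30 − 29) mod 97 = 21.
m = m₂ + h·q = 29 + 21·37 = 806.

806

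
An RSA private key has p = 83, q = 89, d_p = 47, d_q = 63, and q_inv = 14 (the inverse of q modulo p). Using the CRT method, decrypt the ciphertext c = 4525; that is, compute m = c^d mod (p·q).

m₁ = c^(d_p) mod p: c ≡ 43 (mod 83), and 43^47 mod 83 = 34.
m₂ = c^(d_q) mod q: c ≡ 75 (mod 89), and 75^63 mod 89 = 63.
h = q_inv·(m₁ − m₂) mod p = 14·(34 − 63) mod 83 = 9.
m = m₂ + h·q = 63 + 9·89 = 864.

864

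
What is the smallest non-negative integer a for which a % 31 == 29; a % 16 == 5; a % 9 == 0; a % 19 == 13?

From a ≡ 29 (mod 31) write a = 29 + 31t. Substituting into a ≡ 5 (mod 16) gives 31t ≡ 8 (mod 16), and since 15⁻¹ ≡ 15 (mod 16), t ≡ 8. Hence a ≡ 29 + 31·8 = 277 (mod 496).
From a ≡ 277 (mod 496) write a = 277 + 496t. Substituting into a ≡ 0 (mod 9) gives 496t ≡ 2 (mod 9), and since 1⁻¹ ≡ 1 (mod 9), t ≡ 2. Hence a ≡ 277 + 496·2 = 1269 (mod 4464).
From a ≡ 1269 (mod 4464) write a = 1269 + 4464t. Substituting into a ≡ 13 (mod 19) gives 4464t ≡ 17 (mod 19), and since 18⁻¹ ≡ 18 (mod 19), t ≡ 2. Hence a ≡ 1269 + 4464·2 = 10197 (mod 84816).

10197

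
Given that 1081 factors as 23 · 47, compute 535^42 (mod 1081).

361

Mod 23: 535 ≡ 6; by Fermat, exponent reduces to 42 mod 22 = 20; 6^20 ≡ 16 (mod 23).
Mod 47: 535 ≡ 18; 18^42 ≡ 32 (mod 47).
Combine by CRT: x ≡ 16 (mod 23), x ≡ 32 (mod 47) ⇒ x ≡ 361 (mod 1081).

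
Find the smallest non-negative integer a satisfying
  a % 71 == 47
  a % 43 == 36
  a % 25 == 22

30222

Combine the congruences pairwise.
From a ≡ 47 (mod 71) write a = 47 + 71t. Substituting into a ≡ 36 (mod 43) gives 71t ≡ 32 (mod 43), and since 28⁻¹ ≡ 20 (mod 43), t ≡ 38. Hence a ≡ 47 + 71·38 = 2745 (mod 3053).
From a ≡ 2745 (mod 3053) write a = 2745 + 3053t. Substituting into a ≡ 22 (mod 25) gives 3053t ≡ 2 (mod 25), and since 3⁻¹ ≡ 17 (mod 25), t ≡ 9. Hence a ≡ 2745 + 3053·9 = 30222 (mod 76325).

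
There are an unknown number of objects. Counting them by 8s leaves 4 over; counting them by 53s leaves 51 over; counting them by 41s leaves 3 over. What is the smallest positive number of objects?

From N ≡ 4 (mod 8) write N = 4 + 8t. Substituting into N ≡ 51 (mod 53) gives 8t ≡ 47 (mod 53), and since 8⁻¹ ≡ 20 (mod 53), t ≡ 39. Hence N ≡ 4 + 8·39 = 316 (mod 424).
From N ≡ 316 (mod 424) write N = 316 + 424t. Substituting into N ≡ 3 (mod 41) gives 424t ≡ 15 (mod 41), and since 14⁻¹ ≡ 3 (mod 41), t ≡ 4. Hence N ≡ 316 + 424·4 = 2012 (mod 17384).

2012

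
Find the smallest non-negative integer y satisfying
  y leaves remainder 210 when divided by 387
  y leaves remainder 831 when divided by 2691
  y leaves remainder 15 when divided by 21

267240

Combine the congruences pairwise.
gcd(387, 2691) = 9 and 9 | (831 − 210), so the pair is consistent; merging gives y ≡ 35814 (mod 115713), where 115713 = lcm(387, 2691).
gcd(115713, 21) = 3 and 3 | (15 − 35814), so the pair is consistent; merging gives y ≡ 267240 (mod 809991), where 809991 = lcm(115713, 21).
The solution is unique modulo lcm(387, 2691, 21) = 809991.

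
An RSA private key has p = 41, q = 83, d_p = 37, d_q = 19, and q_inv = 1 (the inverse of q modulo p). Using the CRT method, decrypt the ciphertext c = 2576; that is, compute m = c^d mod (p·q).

1096

m₁ = c^(d_p) mod p: c ≡ 34 (mod 41), and 34^37 mod 41 = 30.
m₂ = c^(d_q) mod q: c ≡ 3 (mod 83), and 3^19 mod 83 = 17.
h = q_inv·(m₁ − m₂) mod p = 1·(30 − 17) mod 41 = 13.
m = m₂ + h·q = 17 + 13·83 = 1096.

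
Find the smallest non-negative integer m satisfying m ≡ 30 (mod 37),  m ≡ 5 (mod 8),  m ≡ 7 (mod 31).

4285

The moduli are pairwise coprime; N = 37·8·31 = 9176.
N/37 = 248; 248 ≡ 26 (mod 37); 26·10 ≡ 1, so inverse 10.
N/8 = 1147; 1147 ≡ 3 (mod 8); 3·3 ≡ 1, so inverse 3.
N/31 = 296; 296 ≡ 17 (mod 31); 17·11 ≡ 1, so inverse 11.
m ≡ 30·248·10 + 5·1147·3 + 7·296·11 = 114397.
114397 mod 9176 = 4285.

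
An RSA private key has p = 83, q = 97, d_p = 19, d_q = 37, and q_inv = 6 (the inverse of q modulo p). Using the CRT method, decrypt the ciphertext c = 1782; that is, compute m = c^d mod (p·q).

909

m₁ = c^(d_p) mod p: c ≡ 39 (mod 83), and 39^19 mod 83 = 79.
m₂ = c^(d_q) mod q: c ≡ 36 (mod 97), and 36^37 mod 97 = 36.
h = q_inv·(m₁ − m₂) mod p = 6·(79 − 36) mod 83 = 9.
m = m₂ + h·q = 36 + 9·97 = 909.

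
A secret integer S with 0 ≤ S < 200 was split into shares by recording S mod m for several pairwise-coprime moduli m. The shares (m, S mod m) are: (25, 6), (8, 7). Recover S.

31

From S ≡ 6 (mod 25) write S = 6 + 25t. Substituting into S ≡ 7 (mod 8) gives 25t ≡ 1 (mod 8), and since 1⁻¹ ≡ 1 (mod 8), t ≡ 1. Hence S ≡ 6 + 25·1 = 31 (mod 200).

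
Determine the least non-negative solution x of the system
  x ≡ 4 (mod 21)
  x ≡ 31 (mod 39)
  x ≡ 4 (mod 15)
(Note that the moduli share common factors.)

Combine the congruences pairwise.
gcd(21, 39) = 3 and 3 | (31 − 4), so the pair is consistent; merging gives x ≡ 109 (mod 273), where 273 = lcm(21, 39).
gcd(273, 15) = 3 and 3 | (4 − 109), so the pair is consistent; merging gives x ≡ 109 (mod 1365), where 1365 = lcm(273, 15).
The solution is unique modulo lcm(21, 39, 15) = 1365.

109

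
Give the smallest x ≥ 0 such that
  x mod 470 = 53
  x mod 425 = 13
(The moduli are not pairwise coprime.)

8513

Combine the congruences pairwise.
gcd(470, 425) = 5 and 5 | (13 − 53), so the pair is consistent; merging gives x ≡ 8513 (mod 39950), where 39950 = lcm(470, 425).
The solution is unique modulo lcm(470, 425) = 39950.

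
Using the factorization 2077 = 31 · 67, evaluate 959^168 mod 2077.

Mod 31: 959 ≡ 29; by Fermat, exponent reduces to 168 mod 30 = 18; 29^18 ≡ 8 (mod 31).
Mod 67: 959 ≡ 21; by Fermat, exponent reduces to 168 mod 66 = 36; 21^36 ≡ 15 (mod 67).
Combine by CRT: x ≡ 8 (mod 31), x ≡ 15 (mod 67) ⇒ x ≡ 752 (mod 2077).

752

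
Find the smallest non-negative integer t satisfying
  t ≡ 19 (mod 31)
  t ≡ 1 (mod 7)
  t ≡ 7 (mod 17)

Combine the congruences pairwise.
From t ≡ 19 (mod 31) write t = 19 + 31s. Substituting into t ≡ 1 (mod 7) gives 31s ≡ 3 (mod 7), and since 3⁻¹ ≡ 5 (mod 7), s ≡ 1. Hence t ≡ 19 + 31·1 = 50 (mod 217).
From t ≡ 50 (mod 217) write t = 50 + 217s. Substituting into t ≡ 7 (mod 17) gives 217s ≡ 8 (mod 17), and since 13⁻¹ ≡ 4 (mod 17), s ≡ 15. Hence t ≡ 50 + 217·15 = 3305 (mod 3689).

3305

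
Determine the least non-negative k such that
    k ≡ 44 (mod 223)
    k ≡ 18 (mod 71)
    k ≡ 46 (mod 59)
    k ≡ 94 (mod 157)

Combine the congruences pairwise.
From k ≡ 44 (mod 223) write k = 44 + 223t. Substituting into k ≡ 18 (mod 71) gives 223t ≡ 45 (mod 71), and since 10⁻¹ ≡ 64 (mod 71), t ≡ 40. Hence k ≡ 44 + 223·40 = 8964 (mod 15833).
From k ≡ 8964 (mod 15833) write k = 8964 + 15833t. Substituting into k ≡ 46 (mod 59) gives 15833t ≡ 50 (mod 59), and since 21⁻¹ ≡ 45 (mod 59), t ≡ 8. Hence k ≡ 8964 + 15833·8 = 135628 (mod 934147).
From k ≡ 135628 (mod 934147) write k = 135628 + 934147t. Substituting into k ≡ 94 (mod 157) gives 934147t ≡ 114 (mod 157), and since 154⁻¹ ≡ 52 (mod 157), t ≡ 119. Hence k ≡ 135628 + 934147·119 = 111299121 (mod 146661079).

111299121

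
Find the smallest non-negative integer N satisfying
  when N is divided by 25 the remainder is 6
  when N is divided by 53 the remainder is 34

Combine the congruences pairwise.
From N ≡ 6 (mod 25) write N = 6 + 25t. Substituting into N ≡ 34 (mod 53) gives 25t ≡ 28 (mod 53), and since 25⁻¹ ≡ 17 (mod 53), t ≡ 52. Hence N ≡ 6 + 25·52 = 1306 (mod 1325).

1306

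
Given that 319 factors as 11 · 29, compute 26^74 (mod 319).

Mod 11: 26 ≡ 4; by Fermat, exponent reduces to 74 mod 10 = 4; 4^4 ≡ 3 (mod 11).
Mod 29: 26 ≡ 26; by Fermat, exponent reduces to 74 mod 28 = 18; 26^18 ≡ 6 (mod 29).
Combine by CRT: x ≡ 3 (mod 11), x ≡ 6 (mod 29) ⇒ x ≡ 267 (mod 319).

267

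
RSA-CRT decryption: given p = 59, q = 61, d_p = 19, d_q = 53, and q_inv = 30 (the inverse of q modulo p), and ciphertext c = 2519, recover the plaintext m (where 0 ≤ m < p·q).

1738

m₁ = c^(d_p) mod p: c ≡ 41 (mod 59), and 41^19 mod 59 = 27.
m₂ = c^(d_q) mod q: c ≡ 18 (mod 61), and 18^53 mod 61 = 30.
h = q_inv·(m₁ − m₂) mod p = 30·(27 − 30) mod 59 = 28.
m = m₂ + h·q = 30 + 28·61 = 1738.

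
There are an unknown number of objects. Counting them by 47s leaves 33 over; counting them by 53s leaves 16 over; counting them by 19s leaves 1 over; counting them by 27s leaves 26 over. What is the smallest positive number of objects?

From N ≡ 33 (mod 47) write N = 33 + 47t. Substituting into N ≡ 16 (mod 53) gives 47t ≡ 36 (mod 53), and since 47⁻¹ ≡ 44 (mod 53), t ≡ 47. Hence N ≡ 33 + 47·47 = 2242 (mod 2491).
From N ≡ 2242 (mod 2491) write N = 2242 + 2491t. Substituting into N ≡ 1 (mod 19) gives 2491t ≡ 1 (mod 19), and since 2⁻¹ ≡ 10 (mod 19), t ≡ 10. Hence N ≡ 2242 + 2491·10 = 27152 (mod 47329).
From N ≡ 27152 (mod 47329) write N = 27152 + 47329t. Substituting into N ≡ 26 (mod 27) gives 47329t ≡ 9 (mod 27), and since 25⁻¹ ≡ 13 (mod 27), t ≡ 9. Hence N ≡ 27152 + 47329·9 = 453113 (mod 1277883).

453113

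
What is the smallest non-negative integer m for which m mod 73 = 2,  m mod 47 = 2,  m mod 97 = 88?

The moduli are pairwise coprime; N = 73·47·97 = 332807.
N/73 = 4559; 4559 ≡ 33 (mod 73); 33·31 ≡ 1, so inverse 31.
N/47 = 7081; 7081 ≡ 31 (mod 47); 31·44 ≡ 1, so inverse 44.
N/97 = 3431; 3431 ≡ 36 (mod 97); 36·62 ≡ 1, so inverse 62.
m ≡ 2·4559·31 + 2·7081·44 + 88·3431·62 = 19625322.
19625322 mod 332807 = 322516.

322516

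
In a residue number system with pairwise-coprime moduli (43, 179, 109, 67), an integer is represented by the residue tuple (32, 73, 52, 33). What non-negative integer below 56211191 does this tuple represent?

The moduli are pairwise coprime; N = 43·179·109·67 = 56211191.
N/43 = 1307237; 1307237 ≡ 37 (mod 43); 37·7 ≡ 1, so inverse 7.
N/179 = 314029; 314029 ≡ 63 (mod 179); 63·54 ≡ 1, so inverse 54.
N/109 = 515699; 515699 ≡ 20 (mod 109); 20·60 ≡ 1, so inverse 60.
N/67 = 838973; 838973 ≡ 66 (mod 67); 66·66 ≡ 1, so inverse 66.
x ≡ 32·1307237·7 + 73·314029·54 + 52·515699·60 + 33·838973·66 = 4966987480.
4966987480 mod 56211191 = 20402672.

20402672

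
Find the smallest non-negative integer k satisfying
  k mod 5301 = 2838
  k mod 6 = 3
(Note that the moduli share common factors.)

gcd(5301, 6) = 3 and 3 | (3 − 2838), so the pair is consistent; merging gives k ≡ 8139 (mod 10602), where 10602 = lcm(5301, 6).
The solution is unique modulo lcm(5301, 6) = 10602.

8139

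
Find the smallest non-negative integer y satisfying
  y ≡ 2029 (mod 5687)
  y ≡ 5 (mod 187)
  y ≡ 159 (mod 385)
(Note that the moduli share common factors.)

Combine the congruences pairwise.
gcd(5687, 187) = 11 and 11 | (5 − 2029), so the pair is consistent; merging gives y ≡ 87334 (mod 96679), where 96679 = lcm(5687, 187).
gcd(96679, 385) = 11 and 11 | (159 − 87334), so the pair is consistent; merging gives y ≡ 570729 (mod 3383765), where 3383765 = lcm(96679, 385).
The solution is unique modulo lcm(5687, 187, 385) = 3383765.

570729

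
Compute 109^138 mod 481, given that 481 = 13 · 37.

Mod 13: 109 ≡ 5; by Fermat, exponent reduces to 138 mod 12 = 6; 5^6 ≡ 12 (mod 13).
Mod 37: 109 ≡ 35; by Fermat, exponent reduces to 138 mod 36 = 30; 35^30 ≡ 11 (mod 37).
Combine by CRT: x ≡ 12 (mod 13), x ≡ 11 (mod 37) ⇒ x ≡ 233 (mod 481).

233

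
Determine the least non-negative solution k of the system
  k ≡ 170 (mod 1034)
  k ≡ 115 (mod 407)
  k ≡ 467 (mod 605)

1807602

Combine the congruences pairwise.
gcd(1034, 407) = 11 and 11 | (115 − 170), so the pair is consistent; merging gives k ≡ 9476 (mod 38258), where 38258 = lcm(1034, 407).
gcd(38258, 605) = 11 and 11 | (467 − 9476), so the pair is consistent; merging gives k ≡ 1807602 (mod 2104190), where 2104190 = lcm(38258, 605).
The solution is unique modulo lcm(1034, 407, 605) = 2104190.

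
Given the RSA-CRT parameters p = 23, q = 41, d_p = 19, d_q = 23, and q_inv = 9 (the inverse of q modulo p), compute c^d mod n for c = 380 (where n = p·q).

514

m₁ = c^(d_p) mod p: c ≡ 12 (mod 23), and 12^19 mod 23 = 8.
m₂ = c^(d_q) mod q: c ≡ 11 (mod 41), and 11^23 mod 41 = 22.
h = q_inv·(m₁ − m₂) mod p = 9·(8 − 22) mod 23 = 12.
m = m₂ + h·q = 22 + 12·41 = 514.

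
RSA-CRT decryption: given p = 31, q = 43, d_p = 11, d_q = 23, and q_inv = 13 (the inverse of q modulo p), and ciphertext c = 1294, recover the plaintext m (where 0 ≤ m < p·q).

1263

m₁ = c^(d_p) mod p: c ≡ 23 (mod 31), and 23^11 mod 31 = 23.
m₂ = c^(d_q) mod q: c ≡ 4 (mod 43), and 4^23 mod 43 = 16.
h = q_inv·(m₁ − m₂) mod p = 13·(23 − 16) mod 31 = 29.
m = m₂ + h·q = 16 + 29·43 = 1263.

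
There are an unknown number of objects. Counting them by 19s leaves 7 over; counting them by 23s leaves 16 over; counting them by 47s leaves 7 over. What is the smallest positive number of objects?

13402

From N ≡ 7 (mod 19) write N = 7 + 19t. Substituting into N ≡ 16 (mod 23) gives 19t ≡ 9 (mod 23), and since 19⁻¹ ≡ 17 (mod 23), t ≡ 15. Hence N ≡ 7 + 19·15 = 292 (mod 437).
From N ≡ 292 (mod 437) write N = 292 + 437t. Substituting into N ≡ 7 (mod 47) gives 437t ≡ 44 (mod 47), and since 14⁻¹ ≡ 37 (mod 47), t ≡ 30. Hence N ≡ 292 + 437·30 = 13402 (mod 20539).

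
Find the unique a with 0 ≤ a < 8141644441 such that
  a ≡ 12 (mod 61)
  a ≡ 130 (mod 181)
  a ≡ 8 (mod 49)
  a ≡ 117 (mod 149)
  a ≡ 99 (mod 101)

7377364107

From a ≡ 12 (mod 61) write a = 12 + 61t. Substituting into a ≡ 130 (mod 181) gives 61t ≡ 118 (mod 181), and since 61⁻¹ ≡ 92 (mod 181), t ≡ 177. Hence a ≡ 12 + 61·177 = 10809 (mod 11041).
From a ≡ 10809 (mod 11041) write a = 10809 + 11041t. Substituting into a ≡ 8 (mod 49) gives 11041t ≡ 28 (mod 49), and since 16⁻¹ ≡ 46 (mod 49), t ≡ 14. Hence a ≡ 10809 + 11041·14 = 165383 (mod 541009).
From a ≡ 165383 (mod 541009) write a = 165383 + 541009t. Substituting into a ≡ 117 (mod 149) gives 541009t ≡ 124 (mod 149), and since 139⁻¹ ≡ 134 (mod 149), t ≡ 77. Hence a ≡ 165383 + 541009·77 = 41823076 (mod 80610341).
From a ≡ 41823076 (mod 80610341) write a = 41823076 + 80610341t. Substituting into a ≡ 99 (mod 101) gives 80610341t ≡ 12 (mod 101), and since 19⁻¹ ≡ 16 (mod 101), t ≡ 91. Hence a ≡ 41823076 + 80610341·91 = 7377364107 (mod 8141644441).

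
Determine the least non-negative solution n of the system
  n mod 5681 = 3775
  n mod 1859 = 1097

gcd(5681, 1859) = 13 and 13 | (1097 − 3775), so the pair is consistent; merging gives n ≡ 60585 (mod 812383), where 812383 = lcm(5681, 1859).
The solution is unique modulo lcm(5681, 1859) = 812383.

60585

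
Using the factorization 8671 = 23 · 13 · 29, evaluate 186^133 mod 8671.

186

Mod 23: 186 ≡ 2; by Fermat, exponent reduces to 133 mod 22 = 1; 2^1 ≡ 2 (mod 23).
Mod 13: 186 ≡ 4; by Fermat, exponent reduces to 133 mod 12 = 1; 4^1 ≡ 4 (mod 13).
Mod 29: 186 ≡ 12; by Fermat, exponent reduces to 133 mod 28 = 21; 12^21 ≡ 12 (mod 29).
Combine by CRT: x ≡ 2 (mod 23), x ≡ 4 (mod 13), x ≡ 12 (mod 29) ⇒ x ≡ 186 (mod 8671).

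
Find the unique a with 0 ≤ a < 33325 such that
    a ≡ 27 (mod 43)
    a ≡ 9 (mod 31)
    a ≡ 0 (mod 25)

The moduli are pairwise coprime; N = 43·31·25 = 33325.
N/43 = 775; 775 ≡ 1 (mod 43), inverse 1.
N/31 = 1075; 1075 ≡ 21 (mod 31); 21·3 ≡ 1, so inverse 3.
N/25 = 1333; 1333 ≡ 8 (mod 25); 8·22 ≡ 1, so inverse 22.
a ≡ 27·775·1 + 9·1075·3 + 0·1333·22 = 49950.
49950 mod 33325 = 16625.

16625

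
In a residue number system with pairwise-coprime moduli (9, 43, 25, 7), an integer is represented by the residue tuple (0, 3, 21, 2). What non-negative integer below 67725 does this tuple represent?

The moduli are pairwise coprime; N = 9·43·25·7 = 67725.
N/9 = 7525; 7525 ≡ 1 (mod 9), inverse 1.
N/43 = 1575; 1575 ≡ 27 (mod 43); 27·8 ≡ 1, so inverse 8.
N/25 = 2709; 2709 ≡ 9 (mod 25); 9·14 ≡ 1, so inverse 14.
N/7 = 9675; 9675 ≡ 1 (mod 7), inverse 1.
x ≡ 0·7525·1 + 3·1575·8 + 21·2709·14 + 2·9675·1 = 853596.
853596 mod 67725 = 40896.

40896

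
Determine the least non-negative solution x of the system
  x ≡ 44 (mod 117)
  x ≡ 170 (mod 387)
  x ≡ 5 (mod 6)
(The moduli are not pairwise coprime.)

Combine the congruences pairwise.
gcd(117, 387) = 9 and 9 | (170 − 44), so the pair is consistent; merging gives x ≡ 1331 (mod 5031), where 5031 = lcm(117, 387).
gcd(5031, 6) = 3 and 3 | (5 − 1331), so the pair is consistent; merging gives x ≡ 1331 (mod 10062), where 10062 = lcm(5031, 6).
The solution is unique modulo lcm(117, 387, 6) = 10062.

1331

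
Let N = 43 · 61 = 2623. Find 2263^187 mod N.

495

Mod 43: 2263 ≡ 27; by Fermat, exponent reduces to 187 mod 42 = 19; 27^19 ≡ 22 (mod 43).
Mod 61: 2263 ≡ 6; by Fermat, exponent reduces to 187 mod 60 = 7; 6^7 ≡ 7 (mod 61).
Combine by CRT: x ≡ 22 (mod 43), x ≡ 7 (mod 61) ⇒ x ≡ 495 (mod 2623).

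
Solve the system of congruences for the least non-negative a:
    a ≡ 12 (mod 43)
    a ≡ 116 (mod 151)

1173

From a ≡ 12 (mod 43) write a = 12 + 43t. Substituting into a ≡ 116 (mod 151) gives 43t ≡ 104 (mod 151), and since 43⁻¹ ≡ 144 (mod 151), t ≡ 27. Hence a ≡ 12 + 43·27 = 1173 (mod 6493).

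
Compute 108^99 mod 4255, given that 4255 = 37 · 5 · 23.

852

Mod 37: 108 ≡ 34; by Fermat, exponent reduces to 99 mod 36 = 27; 34^27 ≡ 1 (mod 37).
Mod 5: 108 ≡ 3; by Fermat, exponent reduces to 99 mod 4 = 3; 3^3 ≡ 2 (mod 5).
Mod 23: 108 ≡ 16; by Fermat, exponent reduces to 99 mod 22 = 11; 16^11 ≡ 1 (mod 23).
Combine by CRT: x ≡ 1 (mod 37), x ≡ 2 (mod 5), x ≡ 1 (mod 23) ⇒ x ≡ 852 (mod 4255).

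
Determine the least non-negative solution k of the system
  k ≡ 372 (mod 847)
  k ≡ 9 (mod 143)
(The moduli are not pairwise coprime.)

Combine the congruences pairwise.
gcd(847, 143) = 11 and 11 | (9 − 372), so the pair is consistent; merging gives k ≡ 6301 (mod 11011), where 11011 = lcm(847, 143).
The solution is unique modulo lcm(847, 143) = 11011.

6301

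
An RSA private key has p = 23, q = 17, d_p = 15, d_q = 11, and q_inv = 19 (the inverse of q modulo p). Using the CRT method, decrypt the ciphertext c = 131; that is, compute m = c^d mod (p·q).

m₁ = c^(d_p) mod p: c ≡ 16 (mod 23), and 16^15 mod 23 = 9.
m₂ = c^(d_q) mod q: c ≡ 12 (mod 17), and 12^11 mod 17 = 6.
h = q_inv·(m₁ − m₂) mod p = 19·(9 − 6) mod 23 = 11.
m = m₂ + h·q = 6 + 11·17 = 193.

193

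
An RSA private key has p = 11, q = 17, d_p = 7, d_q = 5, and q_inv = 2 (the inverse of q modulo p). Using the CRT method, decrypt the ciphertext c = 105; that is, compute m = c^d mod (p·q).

m₁ = c^(d_p) mod p: c ≡ 6 (mod 11), and 6^7 mod 11 = 8.
m₂ = c^(d_q) mod q: c ≡ 3 (mod 17), and 3^5 mod 17 = 5.
h = q_inv·(m₁ − m₂) mod p = 2·(8 − 5) mod 11 = 6.
m = m₂ + h·q = 5 + 6·17 = 107.

107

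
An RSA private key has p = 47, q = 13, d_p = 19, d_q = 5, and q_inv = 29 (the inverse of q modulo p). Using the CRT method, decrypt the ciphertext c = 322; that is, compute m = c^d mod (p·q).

m₁ = c^(d_p) mod p: c ≡ 40 (mod 47), and 40^19 mod 47 = 35.
m₂ = c^(d_q) mod q: c ≡ 10 (mod 13), and 10^5 mod 13 = 4.
h = q_inv·(m₁ − m₂) mod p = 29·(35 − 4) mod 47 = 6.
m = m₂ + h·q = 4 + 6·13 = 82.

82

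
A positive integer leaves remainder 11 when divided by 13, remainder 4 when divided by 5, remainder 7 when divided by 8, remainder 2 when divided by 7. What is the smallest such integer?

Combine the congruences pairwise.
From N ≡ 11 (mod 13) write N = 11 + 13t. Substituting into N ≡ 4 (mod 5) gives 13t ≡ 3 (mod 5), and since 3⁻¹ ≡ 2 (mod 5), t ≡ 1. Hence N ≡ 11 + 13·1 = 24 (mod 65).
From N ≡ 24 (mod 65) write N = 24 + 65t. Substituting into N ≡ 7 (mod 8) gives 65t ≡ 7 (mod 8), and since 1⁻¹ ≡ 1 (mod 8), t ≡ 7. Hence N ≡ 24 + 65·7 = 479 (mod 520).
From N ≡ 479 (mod 520) write N = 479 + 520t. Substituting into N ≡ 2 (mod 7) gives 520t ≡ 6 (mod 7), and since 2⁻¹ ≡ 4 (mod 7), t ≡ 3. Hence N ≡ 479 + 520·3 = 2039 (mod 3640).

2039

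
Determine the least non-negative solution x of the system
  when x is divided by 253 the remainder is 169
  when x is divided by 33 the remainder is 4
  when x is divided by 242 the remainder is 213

12313

gcd(253, 33) = 11 and 11 | (4 − 169), so the pair is consistent; merging gives x ≡ 169 (mod 759), where 759 = lcm(253, 33).
gcd(759, 242) = 11 and 11 | (213 − 169), so the pair is consistent; merging gives x ≡ 12313 (mod 16698), where 16698 = lcm(759, 242).
The solution is unique modulo lcm(253, 33, 242) = 16698.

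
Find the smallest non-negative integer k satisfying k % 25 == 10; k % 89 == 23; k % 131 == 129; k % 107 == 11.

The moduli are pairwise coprime; N = 25·89·131·107 = 31187825.
N/25 = 1247513; 1247513 ≡ 13 (mod 25); 13·2 ≡ 1, so inverse 2.
N/89 = 350425; 350425 ≡ 32 (mod 89); 32·64 ≡ 1, so inverse 64.
N/131 = 238075; 238075 ≡ 48 (mod 131); 48·101 ≡ 1, so inverse 101.
N/107 = 291475; 291475 ≡ 7 (mod 107); 7·46 ≡ 1, so inverse 46.
k ≡ 10·1247513·2 + 23·350425·64 + 129·238075·101 + 11·291475·46 = 3790141385.
3790141385 mod 31187825 = 16414560.

16414560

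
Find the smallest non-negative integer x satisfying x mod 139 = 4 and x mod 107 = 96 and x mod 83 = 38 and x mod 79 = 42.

The moduli are pairwise coprime; N = 139·107·83·79 = 97522261.
N/139 = 701599; 701599 ≡ 66 (mod 139); 66·99 ≡ 1, so inverse 99.
N/107 = 911423; 911423 ≡ 104 (mod 107); 104·71 ≡ 1, so inverse 71.
N/83 = 1174967; 1174967 ≡ 19 (mod 83); 19·35 ≡ 1, so inverse 35.
N/79 = 1234459; 1234459 ≡ 5 (mod 79); 5·16 ≡ 1, so inverse 16.
x ≡ 4·701599·99 + 96·911423·71 + 38·1174967·35 + 42·1234459·16 = 8882354930.
8882354930 mod 97522261 = 7829179.

7829179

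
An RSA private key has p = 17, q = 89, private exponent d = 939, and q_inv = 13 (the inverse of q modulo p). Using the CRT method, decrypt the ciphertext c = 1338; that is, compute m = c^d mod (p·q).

d_p = d mod (p−1) = 939 mod 16 = 11; d_q = d mod (q−1) = 59.
m₁ = c^(d_p) mod p: c ≡ 12 (mod 17), and 12^11 mod 17 = 6.
m₂ = c^(d_q) mod q: c ≡ 3 (mod 89), and 3^59 mod 89 = 29.
h = q_inv·(m₁ − m₂) mod p = 13·(6 − 29) mod 17 = 7.
m = m₂ + h·q = 29 + 7·89 = 652.

652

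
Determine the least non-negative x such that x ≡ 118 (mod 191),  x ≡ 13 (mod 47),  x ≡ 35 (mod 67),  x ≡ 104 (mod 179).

Combine the congruences pairwise.
From x ≡ 118 (mod 191) write x = 118 + 191t. Substituting into x ≡ 13 (mod 47) gives 191t ≡ 36 (mod 47), and since 3⁻¹ ≡ 16 (mod 47), t ≡ 12. Hence x ≡ 118 + 191·12 = 2410 (mod 8977).
From x ≡ 2410 (mod 8977) write x = 2410 + 8977t. Substituting into x ≡ 35 (mod 67) gives 8977t ≡ 37 (mod 67), and since 66⁻¹ ≡ 66 (mod 67), t ≡ 30. Hence x ≡ 2410 + 8977·30 = 271720 (mod 601459).
From x ≡ 271720 (mod 601459) write x = 271720 + 601459t. Substituting into x ≡ 104 (mod 179) gives 601459t ≡ 106 (mod 179), and since 19⁻¹ ≡ 66 (mod 179), t ≡ 15. Hence x ≡ 271720 + 601459·15 = 9293605 (mod 107661161).

9293605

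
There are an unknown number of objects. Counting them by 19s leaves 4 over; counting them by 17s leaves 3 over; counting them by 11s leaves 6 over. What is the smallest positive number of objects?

479

The moduli are pairwise coprime; M = 19·17·11 = 3553.
M/19 = 187; 187 ≡ 16 (mod 19); 16·6 ≡ 1, so inverse 6.
M/17 = 209; 209 ≡ 5 (mod 17); 5·7 ≡ 1, so inverse 7.
M/11 = 323; 323 ≡ 4 (mod 11); 4·3 ≡ 1, so inverse 3.
N ≡ 4·187·6 + 3·209·7 + 6·323·3 = 14691.
14691 mod 3553 = 479.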